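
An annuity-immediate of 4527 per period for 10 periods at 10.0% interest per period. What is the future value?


FV = PMT * ((1+i)^n - 1) / i
= 4527 * ((1.1)^10 - 1) / 0.1
= 4527 * (2.593742 - 1) / 0.1
= 72148.7212


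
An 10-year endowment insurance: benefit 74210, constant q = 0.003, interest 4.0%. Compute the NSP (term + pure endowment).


Term component = 1783.2732
Pure endowment = 10_p_x * v^10 * benefit = 0.970402 * 0.675564 * 74210 = 48649.751
NSP = 50433.0242


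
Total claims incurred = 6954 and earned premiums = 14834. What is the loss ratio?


Loss ratio = claims / premiums
= 6954 / 14834
= 0.4688


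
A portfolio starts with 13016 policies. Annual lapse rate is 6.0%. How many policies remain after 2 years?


remaining = initial * (1 - lapse)^years
= 13016 * (1 - 0.06)^2
= 13016 * 0.8836
= 11500.9376


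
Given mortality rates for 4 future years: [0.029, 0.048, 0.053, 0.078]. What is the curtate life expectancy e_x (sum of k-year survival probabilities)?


e_x = sum_{k=1}^{n} k_p_x
k_p_x values:
  1_p_x = 0.971
  2_p_x = 0.924392
  3_p_x = 0.875399
  4_p_x = 0.807118
e_x = 3.5779


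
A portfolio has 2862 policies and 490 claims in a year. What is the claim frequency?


frequency = claims / policies
= 490 / 2862
= 0.1712


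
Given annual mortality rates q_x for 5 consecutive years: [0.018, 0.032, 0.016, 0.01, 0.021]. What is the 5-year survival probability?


p_k = 1 - q_k for each year
Survival = product of (1 - q_k)
= 0.982 * 0.968 * 0.984 * 0.99 * 0.979
= 0.9066


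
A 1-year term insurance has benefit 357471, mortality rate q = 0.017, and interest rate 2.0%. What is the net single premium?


NSP = benefit * q * v
v = 1/(1+i) = 0.980392
NSP = 357471 * 0.017 * 0.980392
= 5957.85


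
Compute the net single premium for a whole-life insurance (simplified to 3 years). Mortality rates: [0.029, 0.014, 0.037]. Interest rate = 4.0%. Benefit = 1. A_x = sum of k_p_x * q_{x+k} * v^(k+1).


v = 0.961538
Year 0: k_p_x=1.0, q=0.029, term=0.027885
Year 1: k_p_x=0.971, q=0.014, term=0.012568
Year 2: k_p_x=0.957406, q=0.037, term=0.031492
A_x = 0.0719


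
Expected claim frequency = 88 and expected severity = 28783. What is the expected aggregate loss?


E[S] = E[N] * E[X]
= 88 * 28783
= 2.5329e+06


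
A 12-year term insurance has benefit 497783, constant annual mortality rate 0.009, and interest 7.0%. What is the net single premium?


NSP = benefit * sum_{k=0}^{n-1} k_p_x * q * v^(k+1)
With constant q=0.009, v=0.934579
Sum = 0.068541
NSP = 497783 * 0.068541
= 34118.5314


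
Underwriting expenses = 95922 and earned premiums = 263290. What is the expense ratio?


Expense ratio = expenses / premiums
= 95922 / 263290
= 0.3643


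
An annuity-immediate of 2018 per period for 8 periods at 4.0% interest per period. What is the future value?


FV = PMT * ((1+i)^n - 1) / i
= 2018 * ((1.04)^8 - 1) / 0.04
= 2018 * (1.368569 - 1) / 0.04
= 18594.3086


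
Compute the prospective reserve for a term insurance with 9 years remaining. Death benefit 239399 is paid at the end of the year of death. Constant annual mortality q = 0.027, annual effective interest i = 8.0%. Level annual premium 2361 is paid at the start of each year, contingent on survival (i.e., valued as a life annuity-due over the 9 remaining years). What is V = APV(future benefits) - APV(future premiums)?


v = 1/(1+i) = 0.925926
APV(future benefits) per unit = sum_{k=0}^{8} k_p_x * q * v^(k+1) = 0.153667
APV(future benefits) = 239399 * 0.153667 = 36787.7779
Life annuity-due factor ä_{x:9} = sum_{k=0}^{8} k_p_x * v^k = 6.146689
APV(future premiums) = 2361 * 6.146689 = 14512.3319
V = 36787.7779 - 14512.3319
= 22275.446


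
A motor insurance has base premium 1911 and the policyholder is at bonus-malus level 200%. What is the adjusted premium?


adjusted = base * BM_level / 100
= 1911 * 200 / 100
= 1911 * 2.0
= 3822.0


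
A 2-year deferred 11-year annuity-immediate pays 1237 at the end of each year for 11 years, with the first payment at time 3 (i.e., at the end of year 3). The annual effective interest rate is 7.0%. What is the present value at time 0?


PV at time 2 of the 11-year annuity-immediate:
a_n = 1237 * (1-(1+0.07)^(-11))/0.07 = 9275.8602
Discount back 2 years to time 0:
PV = 9275.8602 * (1+0.07)^(-2)
= 9275.8602 * 0.873439
= 8101.8955


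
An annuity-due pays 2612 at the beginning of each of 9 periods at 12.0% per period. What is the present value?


PV_due = PMT * (1-(1+i)^(-n))/i * (1+i)
PV_immediate = 13917.3885
PV_due = 13917.3885 * 1.12
= 15587.4751


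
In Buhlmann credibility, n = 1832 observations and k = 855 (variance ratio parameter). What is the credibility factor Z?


Z = n / (n + k)
= 1832 / (1832 + 855)
= 1832 / 2687
= 0.6818


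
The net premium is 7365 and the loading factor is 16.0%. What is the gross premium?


Gross = net * (1 + loading)
= 7365 * (1 + 0.16)
= 7365 * 1.16
= 8543.4


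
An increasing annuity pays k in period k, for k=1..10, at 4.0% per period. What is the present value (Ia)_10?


(Ia)_n = sum_{k=1}^{n} k * v^k, v = 1/(1+i)
v = 0.961538
Sum computed term by term:
(Ia)_10 = 41.9922


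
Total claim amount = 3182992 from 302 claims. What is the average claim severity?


severity = total / number
= 3182992 / 302
= 10539.7086


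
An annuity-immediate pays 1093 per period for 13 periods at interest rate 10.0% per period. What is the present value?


PV = PMT * (1 - (1+i)^(-n)) / i
= 1093 * (1 - (1+0.1)^(-13)) / 0.1
= 1093 * (1 - 0.289664) / 0.1
= 1093 * 7.103356
= 7763.9683


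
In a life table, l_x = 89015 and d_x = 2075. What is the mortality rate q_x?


q_x = d_x / l_x
= 2075 / 89015
= 0.0233


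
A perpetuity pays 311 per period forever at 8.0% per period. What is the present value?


PV = PMT / i
= 311 / 0.08
= 3887.5


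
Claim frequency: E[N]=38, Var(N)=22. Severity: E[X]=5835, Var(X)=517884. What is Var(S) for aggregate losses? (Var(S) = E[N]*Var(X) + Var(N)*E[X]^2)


Var(S) = E[N]*Var(X) + Var(N)*E[X]^2
= 38*517884 + 22*5835^2
= 19679592 + 749038950
= 7.6872e+08


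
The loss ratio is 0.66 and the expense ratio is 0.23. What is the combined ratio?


Combined ratio = loss ratio + expense ratio
= 0.66 + 0.23
= 0.89


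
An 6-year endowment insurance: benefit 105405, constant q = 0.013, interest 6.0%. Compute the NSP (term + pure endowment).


Term component = 6537.29
Pure endowment = 6_p_x * v^6 * benefit = 0.924491 * 0.704961 * 105405 = 68695.6025
NSP = 75232.8925


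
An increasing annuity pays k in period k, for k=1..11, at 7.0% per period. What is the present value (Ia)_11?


(Ia)_n = sum_{k=1}^{n} k * v^k, v = 1/(1+i)
v = 0.934579
Sum computed term by term:
(Ia)_11 = 39.9652


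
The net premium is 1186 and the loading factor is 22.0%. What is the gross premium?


Gross = net * (1 + loading)
= 1186 * (1 + 0.22)
= 1186 * 1.22
= 1446.92


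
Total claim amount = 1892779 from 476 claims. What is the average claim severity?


severity = total / number
= 1892779 / 476
= 3976.4265


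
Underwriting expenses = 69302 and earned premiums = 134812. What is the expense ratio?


Expense ratio = expenses / premiums
= 69302 / 134812
= 0.5141


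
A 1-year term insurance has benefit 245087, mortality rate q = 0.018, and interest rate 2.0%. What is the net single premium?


NSP = benefit * q * v
v = 1/(1+i) = 0.980392
NSP = 245087 * 0.018 * 0.980392
= 4325.0647


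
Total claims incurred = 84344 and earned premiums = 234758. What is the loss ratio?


Loss ratio = claims / premiums
= 84344 / 234758
= 0.3593


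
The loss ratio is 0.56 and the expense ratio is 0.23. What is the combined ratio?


Combined ratio = loss ratio + expense ratio
= 0.56 + 0.23
= 0.79


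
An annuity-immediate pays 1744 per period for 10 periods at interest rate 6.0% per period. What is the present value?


PV = PMT * (1 - (1+i)^(-n)) / i
= 1744 * (1 - (1+0.06)^(-10)) / 0.06
= 1744 * (1 - 0.558395) / 0.06
= 1744 * 7.360087
= 12835.9918


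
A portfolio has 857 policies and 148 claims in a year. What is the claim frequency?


frequency = claims / policies
= 148 / 857
= 0.1727


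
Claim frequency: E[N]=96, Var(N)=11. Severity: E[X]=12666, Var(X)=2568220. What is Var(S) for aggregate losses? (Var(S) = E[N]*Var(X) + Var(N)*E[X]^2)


Var(S) = E[N]*Var(X) + Var(N)*E[X]^2
= 96*2568220 + 11*12666^2
= 246549120 + 1764703116
= 2.0113e+09


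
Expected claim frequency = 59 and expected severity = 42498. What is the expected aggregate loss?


E[S] = E[N] * E[X]
= 59 * 42498
= 2.5074e+06


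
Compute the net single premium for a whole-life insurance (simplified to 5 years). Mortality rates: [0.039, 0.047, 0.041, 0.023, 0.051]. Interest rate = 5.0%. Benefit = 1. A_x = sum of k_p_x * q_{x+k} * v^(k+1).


v = 0.952381
Year 0: k_p_x=1.0, q=0.039, term=0.037143
Year 1: k_p_x=0.961, q=0.047, term=0.040968
Year 2: k_p_x=0.915833, q=0.041, term=0.032436
Year 3: k_p_x=0.878284, q=0.023, term=0.016619
Year 4: k_p_x=0.858083, q=0.051, term=0.034289
A_x = 0.1615


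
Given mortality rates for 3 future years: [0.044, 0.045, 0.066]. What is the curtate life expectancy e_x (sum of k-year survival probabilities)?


e_x = sum_{k=1}^{n} k_p_x
k_p_x values:
  1_p_x = 0.956
  2_p_x = 0.91298
  3_p_x = 0.852723
e_x = 2.7217


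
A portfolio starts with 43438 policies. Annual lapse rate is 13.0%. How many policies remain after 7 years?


remaining = initial * (1 - lapse)^years
= 43438 * (1 - 0.13)^7
= 43438 * 0.377255
= 16387.1938


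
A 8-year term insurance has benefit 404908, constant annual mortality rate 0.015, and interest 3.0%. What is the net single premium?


NSP = benefit * sum_{k=0}^{n-1} k_p_x * q * v^(k+1)
With constant q=0.015, v=0.970874
Sum = 0.100164
NSP = 404908 * 0.100164
= 40557.3439


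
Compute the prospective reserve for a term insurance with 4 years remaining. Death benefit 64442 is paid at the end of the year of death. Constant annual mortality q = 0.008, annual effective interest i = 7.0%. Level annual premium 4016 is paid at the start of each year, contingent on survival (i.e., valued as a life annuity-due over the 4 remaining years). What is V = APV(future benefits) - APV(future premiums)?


v = 1/(1+i) = 0.934579
APV(future benefits) per unit = sum_{k=0}^{3} k_p_x * q * v^(k+1) = 0.026792
APV(future benefits) = 64442 * 0.026792 = 1726.5568
Life annuity-due factor ä_{x:4} = sum_{k=0}^{3} k_p_x * v^k = 3.583485
APV(future premiums) = 4016 * 3.583485 = 14391.2776
V = 1726.5568 - 14391.2776
= -12664.7208


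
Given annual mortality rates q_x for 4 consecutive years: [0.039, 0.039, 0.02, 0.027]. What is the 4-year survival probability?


p_k = 1 - q_k for each year
Survival = product of (1 - q_k)
= 0.961 * 0.961 * 0.98 * 0.973
= 0.8806


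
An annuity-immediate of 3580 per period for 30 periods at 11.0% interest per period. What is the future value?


FV = PMT * ((1+i)^n - 1) / i
= 3580 * ((1.11)^30 - 1) / 0.11
= 3580 * (22.892297 - 1) / 0.11
= 712494.743


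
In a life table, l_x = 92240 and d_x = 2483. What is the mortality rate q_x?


q_x = d_x / l_x
= 2483 / 92240
= 0.0269


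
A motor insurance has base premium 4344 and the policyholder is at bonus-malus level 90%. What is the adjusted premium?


adjusted = base * BM_level / 100
= 4344 * 90 / 100
= 4344 * 0.9
= 3909.6


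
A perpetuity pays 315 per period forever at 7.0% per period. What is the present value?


PV = PMT / i
= 315 / 0.07
= 4500.0


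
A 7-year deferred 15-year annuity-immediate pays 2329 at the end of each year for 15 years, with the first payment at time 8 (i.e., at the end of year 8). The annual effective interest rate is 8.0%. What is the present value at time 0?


PV at time 7 of the 15-year annuity-immediate:
a_n = 2329 * (1-(1+0.08)^(-15))/0.08 = 19935.0259
Discount back 7 years to time 0:
PV = 19935.0259 * (1+0.08)^(-7)
= 19935.0259 * 0.58349
= 11631.8961


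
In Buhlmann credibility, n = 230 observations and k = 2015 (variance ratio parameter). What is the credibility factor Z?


Z = n / (n + k)
= 230 / (230 + 2015)
= 230 / 2245
= 0.1024


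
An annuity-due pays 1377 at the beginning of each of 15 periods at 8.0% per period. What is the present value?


PV_due = PMT * (1-(1+i)^(-n))/i * (1+i)
PV_immediate = 11786.4022
PV_due = 11786.4022 * 1.08
= 12729.3143


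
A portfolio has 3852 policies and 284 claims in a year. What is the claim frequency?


frequency = claims / policies
= 284 / 3852
= 0.0737


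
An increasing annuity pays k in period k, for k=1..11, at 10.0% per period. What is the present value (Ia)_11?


(Ia)_n = sum_{k=1}^{n} k * v^k, v = 1/(1+i)
v = 0.909091
Sum computed term by term:
(Ia)_11 = 32.8913


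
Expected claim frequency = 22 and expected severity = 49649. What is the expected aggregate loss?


E[S] = E[N] * E[X]
= 22 * 49649
= 1.0923e+06


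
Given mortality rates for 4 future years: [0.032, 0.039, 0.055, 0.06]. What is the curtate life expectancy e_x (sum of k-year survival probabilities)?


e_x = sum_{k=1}^{n} k_p_x
k_p_x values:
  1_p_x = 0.968
  2_p_x = 0.930248
  3_p_x = 0.879084
  4_p_x = 0.826339
e_x = 3.6037


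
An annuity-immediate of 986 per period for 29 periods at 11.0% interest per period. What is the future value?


FV = PMT * ((1+i)^n - 1) / i
= 986 * ((1.11)^29 - 1) / 0.11
= 986 * (20.623691 - 1) / 0.11
= 175899.6267


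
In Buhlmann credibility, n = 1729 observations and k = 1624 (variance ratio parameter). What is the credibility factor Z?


Z = n / (n + k)
= 1729 / (1729 + 1624)
= 1729 / 3353
= 0.5157


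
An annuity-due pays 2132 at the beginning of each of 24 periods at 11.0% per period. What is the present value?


PV_due = PMT * (1-(1+i)^(-n))/i * (1+i)
PV_immediate = 17798.2272
PV_due = 17798.2272 * 1.11
= 19756.0322


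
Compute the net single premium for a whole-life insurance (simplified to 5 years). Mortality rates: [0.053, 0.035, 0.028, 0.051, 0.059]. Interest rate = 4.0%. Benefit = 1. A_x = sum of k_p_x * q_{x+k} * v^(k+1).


v = 0.961538
Year 0: k_p_x=1.0, q=0.053, term=0.050962
Year 1: k_p_x=0.947, q=0.035, term=0.030644
Year 2: k_p_x=0.913855, q=0.028, term=0.022748
Year 3: k_p_x=0.888267, q=0.051, term=0.038724
Year 4: k_p_x=0.842965, q=0.059, term=0.040879
A_x = 0.184


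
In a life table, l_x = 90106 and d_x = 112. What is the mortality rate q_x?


q_x = d_x / l_x
= 112 / 90106
= 0.0012


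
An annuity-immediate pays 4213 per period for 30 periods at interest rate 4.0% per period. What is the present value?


PV = PMT * (1 - (1+i)^(-n)) / i
= 4213 * (1 - (1+0.04)^(-30)) / 0.04
= 4213 * (1 - 0.308319) / 0.04
= 4213 * 17.292033
= 72851.3363


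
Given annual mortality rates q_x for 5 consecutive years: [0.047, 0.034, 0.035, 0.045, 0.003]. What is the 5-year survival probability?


p_k = 1 - q_k for each year
Survival = product of (1 - q_k)
= 0.953 * 0.966 * 0.965 * 0.955 * 0.997
= 0.8459


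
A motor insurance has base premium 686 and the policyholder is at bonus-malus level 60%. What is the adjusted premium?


adjusted = base * BM_level / 100
= 686 * 60 / 100
= 686 * 0.6
= 411.6


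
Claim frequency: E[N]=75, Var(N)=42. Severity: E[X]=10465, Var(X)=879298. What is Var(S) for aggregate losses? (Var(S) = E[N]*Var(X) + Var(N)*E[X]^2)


Var(S) = E[N]*Var(X) + Var(N)*E[X]^2
= 75*879298 + 42*10465^2
= 65947350 + 4599681450
= 4.6656e+09


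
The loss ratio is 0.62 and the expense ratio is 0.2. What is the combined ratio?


Combined ratio = loss ratio + expense ratio
= 0.62 + 0.2
= 0.82


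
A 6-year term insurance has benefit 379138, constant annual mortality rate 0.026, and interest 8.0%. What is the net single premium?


NSP = benefit * sum_{k=0}^{n-1} k_p_x * q * v^(k+1)
With constant q=0.026, v=0.925926
Sum = 0.113312
NSP = 379138 * 0.113312
= 42960.8711


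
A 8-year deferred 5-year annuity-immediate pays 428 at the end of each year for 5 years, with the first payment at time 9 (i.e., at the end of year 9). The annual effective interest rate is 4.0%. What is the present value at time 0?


PV at time 8 of the 5-year annuity-immediate:
a_n = 428 * (1-(1+0.04)^(-5))/0.04 = 1905.38
Discount back 8 years to time 0:
PV = 1905.38 * (1+0.04)^(-8)
= 1905.38 * 0.73069
= 1392.2425


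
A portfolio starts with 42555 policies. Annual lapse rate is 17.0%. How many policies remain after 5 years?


remaining = initial * (1 - lapse)^years
= 42555 * (1 - 0.17)^5
= 42555 * 0.393904
= 16762.5875


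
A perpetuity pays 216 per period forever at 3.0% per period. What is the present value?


PV = PMT / i
= 216 / 0.03
= 7200.0


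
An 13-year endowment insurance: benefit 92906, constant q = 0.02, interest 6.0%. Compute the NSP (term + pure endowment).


Term component = 14852.2387
Pure endowment = 13_p_x * v^13 * benefit = 0.769022 * 0.468839 * 92906 = 33497.0451
NSP = 48349.2838


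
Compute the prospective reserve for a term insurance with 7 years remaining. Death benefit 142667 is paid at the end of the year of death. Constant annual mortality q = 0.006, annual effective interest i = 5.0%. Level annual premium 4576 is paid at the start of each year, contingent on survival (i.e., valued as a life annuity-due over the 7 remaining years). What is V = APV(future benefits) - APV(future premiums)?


v = 1/(1+i) = 0.952381
APV(future benefits) per unit = sum_{k=0}^{6} k_p_x * q * v^(k+1) = 0.03414
APV(future benefits) = 142667 * 0.03414 = 4870.5803
Life annuity-due factor ä_{x:7} = sum_{k=0}^{6} k_p_x * v^k = 5.974413
APV(future premiums) = 4576 * 5.974413 = 27338.9131
V = 4870.5803 - 27338.9131
= -22468.3328


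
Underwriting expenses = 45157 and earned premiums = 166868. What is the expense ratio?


Expense ratio = expenses / premiums
= 45157 / 166868
= 0.2706


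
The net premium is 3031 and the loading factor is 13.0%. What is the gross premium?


Gross = net * (1 + loading)
= 3031 * (1 + 0.13)
= 3031 * 1.13
= 3425.03


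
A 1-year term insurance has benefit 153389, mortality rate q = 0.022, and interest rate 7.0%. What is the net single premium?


NSP = benefit * q * v
v = 1/(1+i) = 0.934579
NSP = 153389 * 0.022 * 0.934579
= 3153.7925


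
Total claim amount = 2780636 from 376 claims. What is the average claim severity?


severity = total / number
= 2780636 / 376
= 7395.3085


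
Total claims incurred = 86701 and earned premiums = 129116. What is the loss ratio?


Loss ratio = claims / premiums
= 86701 / 129116
= 0.6715


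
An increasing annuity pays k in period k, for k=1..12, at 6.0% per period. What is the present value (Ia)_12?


(Ia)_n = sum_{k=1}^{n} k * v^k, v = 1/(1+i)
v = 0.943396
Sum computed term by term:
(Ia)_12 = 48.7207


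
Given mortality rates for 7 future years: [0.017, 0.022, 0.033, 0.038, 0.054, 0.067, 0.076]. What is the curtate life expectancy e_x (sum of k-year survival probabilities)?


e_x = sum_{k=1}^{n} k_p_x
k_p_x values:
  1_p_x = 0.983
  2_p_x = 0.961374
  3_p_x = 0.929649
  4_p_x = 0.894322
  5_p_x = 0.846029
  6_p_x = 0.789345
  7_p_x = 0.729355
e_x = 6.1331


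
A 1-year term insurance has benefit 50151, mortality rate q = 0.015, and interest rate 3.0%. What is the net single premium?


NSP = benefit * q * v
v = 1/(1+i) = 0.970874
NSP = 50151 * 0.015 * 0.970874
= 730.3544


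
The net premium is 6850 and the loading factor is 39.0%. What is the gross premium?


Gross = net * (1 + loading)
= 6850 * (1 + 0.39)
= 6850 * 1.39
= 9521.5


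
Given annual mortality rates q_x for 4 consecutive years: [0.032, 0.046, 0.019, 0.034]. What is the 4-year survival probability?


p_k = 1 - q_k for each year
Survival = product of (1 - q_k)
= 0.968 * 0.954 * 0.981 * 0.966
= 0.8751


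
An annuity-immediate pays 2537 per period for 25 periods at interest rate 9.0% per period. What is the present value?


PV = PMT * (1 - (1+i)^(-n)) / i
= 2537 * (1 - (1+0.09)^(-25)) / 0.09
= 2537 * (1 - 0.115968) / 0.09
= 2537 * 9.82258
= 24919.8845


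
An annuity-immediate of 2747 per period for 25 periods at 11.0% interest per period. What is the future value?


FV = PMT * ((1+i)^n - 1) / i
= 2747 * ((1.11)^25 - 1) / 0.11
= 2747 * (13.585464 - 1) / 0.11
= 314293.3552


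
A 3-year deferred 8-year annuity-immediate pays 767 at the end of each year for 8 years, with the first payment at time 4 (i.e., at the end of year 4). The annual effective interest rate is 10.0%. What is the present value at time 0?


PV at time 3 of the 8-year annuity-immediate:
a_n = 767 * (1-(1+0.1)^(-8))/0.1 = 4091.8884
Discount back 3 years to time 0:
PV = 4091.8884 * (1+0.1)^(-3)
= 4091.8884 * 0.751315
= 3074.2963


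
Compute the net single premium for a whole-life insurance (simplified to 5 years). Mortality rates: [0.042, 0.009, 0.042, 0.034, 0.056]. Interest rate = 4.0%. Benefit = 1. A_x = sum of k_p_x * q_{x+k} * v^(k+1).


v = 0.961538
Year 0: k_p_x=1.0, q=0.042, term=0.040385
Year 1: k_p_x=0.958, q=0.009, term=0.007972
Year 2: k_p_x=0.949378, q=0.042, term=0.035448
Year 3: k_p_x=0.909504, q=0.034, term=0.026433
Year 4: k_p_x=0.878581, q=0.056, term=0.040439
A_x = 0.1507


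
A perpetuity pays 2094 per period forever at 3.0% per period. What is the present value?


PV = PMT / i
= 2094 / 0.03
= 69800.0


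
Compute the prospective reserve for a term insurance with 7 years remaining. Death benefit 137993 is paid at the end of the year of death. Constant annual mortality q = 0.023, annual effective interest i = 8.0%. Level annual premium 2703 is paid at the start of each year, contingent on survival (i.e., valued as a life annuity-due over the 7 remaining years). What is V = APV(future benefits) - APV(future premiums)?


v = 1/(1+i) = 0.925926
APV(future benefits) per unit = sum_{k=0}^{6} k_p_x * q * v^(k+1) = 0.112591
APV(future benefits) = 137993 * 0.112591 = 15536.7863
Life annuity-due factor ä_{x:7} = sum_{k=0}^{6} k_p_x * v^k = 5.286887
APV(future premiums) = 2703 * 5.286887 = 14290.4565
V = 15536.7863 - 14290.4565
= 1246.3298


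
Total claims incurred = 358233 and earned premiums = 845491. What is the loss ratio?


Loss ratio = claims / premiums
= 358233 / 845491
= 0.4237


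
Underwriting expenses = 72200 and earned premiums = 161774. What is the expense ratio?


Expense ratio = expenses / premiums
= 72200 / 161774
= 0.4463


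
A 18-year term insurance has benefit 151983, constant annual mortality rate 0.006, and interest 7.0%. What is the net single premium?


NSP = benefit * sum_{k=0}^{n-1} k_p_x * q * v^(k+1)
With constant q=0.006, v=0.934579
Sum = 0.057988
NSP = 151983 * 0.057988
= 8813.1434


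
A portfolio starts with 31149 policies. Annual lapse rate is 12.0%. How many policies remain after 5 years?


remaining = initial * (1 - lapse)^years
= 31149 * (1 - 0.12)^5
= 31149 * 0.527732
= 16438.3215


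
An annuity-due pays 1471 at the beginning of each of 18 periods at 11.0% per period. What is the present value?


PV_due = PMT * (1-(1+i)^(-n))/i * (1+i)
PV_immediate = 11329.078
PV_due = 11329.078 * 1.11
= 12575.2766


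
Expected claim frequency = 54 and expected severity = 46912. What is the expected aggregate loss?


E[S] = E[N] * E[X]
= 54 * 46912
= 2.5332e+06


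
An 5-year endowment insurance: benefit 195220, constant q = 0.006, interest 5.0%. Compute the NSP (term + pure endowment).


Term component = 5013.652
Pure endowment = 5_p_x * v^5 * benefit = 0.970358 * 0.783526 * 195220 = 148425.9151
NSP = 153439.567


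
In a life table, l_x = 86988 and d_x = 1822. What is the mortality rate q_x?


q_x = d_x / l_x
= 1822 / 86988
= 0.0209


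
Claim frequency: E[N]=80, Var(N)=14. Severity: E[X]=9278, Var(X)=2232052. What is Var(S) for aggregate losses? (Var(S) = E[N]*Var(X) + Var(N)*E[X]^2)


Var(S) = E[N]*Var(X) + Var(N)*E[X]^2
= 80*2232052 + 14*9278^2
= 178564160 + 1205137976
= 1.3837e+09


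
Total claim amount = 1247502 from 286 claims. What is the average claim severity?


severity = total / number
= 1247502 / 286
= 4361.8951


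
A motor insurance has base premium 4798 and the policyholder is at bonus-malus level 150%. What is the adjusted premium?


adjusted = base * BM_level / 100
= 4798 * 150 / 100
= 4798 * 1.5
= 7197.0


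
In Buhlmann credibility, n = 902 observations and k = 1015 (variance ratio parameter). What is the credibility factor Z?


Z = n / (n + k)
= 902 / (902 + 1015)
= 902 / 1917
= 0.4705


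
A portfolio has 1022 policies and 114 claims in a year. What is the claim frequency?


frequency = claims / policies
= 114 / 1022
= 0.1115


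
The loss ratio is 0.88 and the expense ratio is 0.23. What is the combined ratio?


Combined ratio = loss ratio + expense ratio
= 0.88 + 0.23
= 1.11


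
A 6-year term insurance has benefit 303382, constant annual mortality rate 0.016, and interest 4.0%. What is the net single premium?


NSP = benefit * sum_{k=0}^{n-1} k_p_x * q * v^(k+1)
With constant q=0.016, v=0.961538
Sum = 0.080739
NSP = 303382 * 0.080739
= 24494.6147


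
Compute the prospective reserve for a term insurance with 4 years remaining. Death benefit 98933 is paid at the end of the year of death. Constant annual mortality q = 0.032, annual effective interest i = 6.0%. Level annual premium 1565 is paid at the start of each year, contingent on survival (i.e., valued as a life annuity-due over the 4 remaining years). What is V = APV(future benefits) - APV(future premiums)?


v = 1/(1+i) = 0.943396
APV(future benefits) per unit = sum_{k=0}^{3} k_p_x * q * v^(k+1) = 0.105924
APV(future benefits) = 98933 * 0.105924 = 10479.3513
Life annuity-due factor ä_{x:4} = sum_{k=0}^{3} k_p_x * v^k = 3.508723
APV(future premiums) = 1565 * 3.508723 = 5491.1518
V = 10479.3513 - 5491.1518
= 4988.1995


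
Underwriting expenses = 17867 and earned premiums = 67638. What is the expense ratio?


Expense ratio = expenses / premiums
= 17867 / 67638
= 0.2642


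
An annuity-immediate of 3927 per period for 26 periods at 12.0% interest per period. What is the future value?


FV = PMT * ((1+i)^n - 1) / i
= 3927 * ((1.12)^26 - 1) / 0.12
= 3927 * (19.040072 - 1) / 0.12
= 590361.3606


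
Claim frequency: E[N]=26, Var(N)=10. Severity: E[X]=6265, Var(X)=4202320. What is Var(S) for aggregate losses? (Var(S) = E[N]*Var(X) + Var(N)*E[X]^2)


Var(S) = E[N]*Var(X) + Var(N)*E[X]^2
= 26*4202320 + 10*6265^2
= 109260320 + 392502250
= 5.0176e+08


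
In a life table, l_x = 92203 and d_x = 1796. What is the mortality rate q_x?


q_x = d_x / l_x
= 1796 / 92203
= 0.0195


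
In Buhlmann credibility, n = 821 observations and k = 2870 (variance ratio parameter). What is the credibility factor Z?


Z = n / (n + k)
= 821 / (821 + 2870)
= 821 / 3691
= 0.2224


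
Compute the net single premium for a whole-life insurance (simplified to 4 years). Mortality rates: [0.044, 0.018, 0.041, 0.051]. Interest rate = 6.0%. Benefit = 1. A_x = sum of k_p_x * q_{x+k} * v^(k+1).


v = 0.943396
Year 0: k_p_x=1.0, q=0.044, term=0.041509
Year 1: k_p_x=0.956, q=0.018, term=0.015315
Year 2: k_p_x=0.938792, q=0.041, term=0.032317
Year 3: k_p_x=0.900302, q=0.051, term=0.036369
A_x = 0.1255


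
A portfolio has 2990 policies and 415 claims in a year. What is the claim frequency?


frequency = claims / policies
= 415 / 2990
= 0.1388


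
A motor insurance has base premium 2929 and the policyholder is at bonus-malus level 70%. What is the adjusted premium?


adjusted = base * BM_level / 100
= 2929 * 70 / 100
= 2929 * 0.7
= 2050.3


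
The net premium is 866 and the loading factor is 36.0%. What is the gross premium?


Gross = net * (1 + loading)
= 866 * (1 + 0.36)
= 866 * 1.36
= 1177.76


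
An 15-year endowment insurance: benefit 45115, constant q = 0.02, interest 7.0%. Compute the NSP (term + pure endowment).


Term component = 7341.8002
Pure endowment = 15_p_x * v^15 * benefit = 0.738569 * 0.362446 * 45115 = 12076.8989
NSP = 19418.6992


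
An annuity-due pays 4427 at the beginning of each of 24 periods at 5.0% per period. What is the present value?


PV_due = PMT * (1-(1+i)^(-n))/i * (1+i)
PV_immediate = 61086.5872
PV_due = 61086.5872 * 1.05
= 64140.9166


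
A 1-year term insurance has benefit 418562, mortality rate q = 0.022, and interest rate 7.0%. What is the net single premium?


NSP = benefit * q * v
v = 1/(1+i) = 0.934579
NSP = 418562 * 0.022 * 0.934579
= 8605.9477


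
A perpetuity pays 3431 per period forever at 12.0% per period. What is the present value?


PV = PMT / i
= 3431 / 0.12
= 28591.6667


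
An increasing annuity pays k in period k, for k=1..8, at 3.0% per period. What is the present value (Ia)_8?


(Ia)_n = sum_{k=1}^{n} k * v^k, v = 1/(1+i)
v = 0.970874
Sum computed term by term:
(Ia)_8 = 30.5003


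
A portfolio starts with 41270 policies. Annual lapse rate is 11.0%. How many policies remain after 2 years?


remaining = initial * (1 - lapse)^years
= 41270 * (1 - 0.11)^2
= 41270 * 0.7921
= 32689.967


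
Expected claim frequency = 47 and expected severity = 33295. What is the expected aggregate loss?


E[S] = E[N] * E[X]
= 47 * 33295
= 1.5649e+06


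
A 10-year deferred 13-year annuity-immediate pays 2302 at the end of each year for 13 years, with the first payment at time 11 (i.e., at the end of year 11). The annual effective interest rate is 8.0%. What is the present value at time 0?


PV at time 10 of the 13-year annuity-immediate:
a_n = 2302 * (1-(1+0.08)^(-13))/0.08 = 18194.4922
Discount back 10 years to time 0:
PV = 18194.4922 * (1+0.08)^(-10)
= 18194.4922 * 0.463193
= 8427.5703


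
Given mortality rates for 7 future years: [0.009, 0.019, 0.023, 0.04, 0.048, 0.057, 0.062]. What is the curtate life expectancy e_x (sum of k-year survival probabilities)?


e_x = sum_{k=1}^{n} k_p_x
k_p_x values:
  1_p_x = 0.991
  2_p_x = 0.972171
  3_p_x = 0.949811
  4_p_x = 0.911819
  5_p_x = 0.868051
  6_p_x = 0.818572
  7_p_x = 0.767821
e_x = 6.2792


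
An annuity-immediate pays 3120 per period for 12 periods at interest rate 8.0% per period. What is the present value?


PV = PMT * (1 - (1+i)^(-n)) / i
= 3120 * (1 - (1+0.08)^(-12)) / 0.08
= 3120 * (1 - 0.397114) / 0.08
= 3120 * 7.536078
= 23512.5634


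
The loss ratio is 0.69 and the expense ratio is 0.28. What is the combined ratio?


Combined ratio = loss ratio + expense ratio
= 0.69 + 0.28
= 0.97


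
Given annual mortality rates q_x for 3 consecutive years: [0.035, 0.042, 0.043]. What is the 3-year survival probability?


p_k = 1 - q_k for each year
Survival = product of (1 - q_k)
= 0.965 * 0.958 * 0.957
= 0.8847


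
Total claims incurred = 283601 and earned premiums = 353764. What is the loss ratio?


Loss ratio = claims / premiums
= 283601 / 353764
= 0.8017


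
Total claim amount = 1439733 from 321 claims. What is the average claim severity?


severity = total / number
= 1439733 / 321
= 4485.1495


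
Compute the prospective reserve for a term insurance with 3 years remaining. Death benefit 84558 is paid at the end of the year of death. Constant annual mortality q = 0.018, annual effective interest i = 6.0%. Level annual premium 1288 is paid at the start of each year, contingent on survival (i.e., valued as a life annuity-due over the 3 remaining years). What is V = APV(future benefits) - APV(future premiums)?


v = 1/(1+i) = 0.943396
APV(future benefits) per unit = sum_{k=0}^{2} k_p_x * q * v^(k+1) = 0.047287
APV(future benefits) = 84558 * 0.047287 = 3998.4671
Life annuity-due factor ä_{x:3} = sum_{k=0}^{2} k_p_x * v^k = 2.78466
APV(future premiums) = 1288 * 2.78466 = 3586.6421
V = 3998.4671 - 3586.6421
= 411.8249


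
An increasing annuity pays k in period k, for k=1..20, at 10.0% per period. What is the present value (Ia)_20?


(Ia)_n = sum_{k=1}^{n} k * v^k, v = 1/(1+i)
v = 0.909091
Sum computed term by term:
(Ia)_20 = 63.9205


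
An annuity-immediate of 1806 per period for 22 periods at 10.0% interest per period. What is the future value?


FV = PMT * ((1+i)^n - 1) / i
= 1806 * ((1.1)^22 - 1) / 0.1
= 1806 * (8.140275 - 1) / 0.1
= 128953.3654


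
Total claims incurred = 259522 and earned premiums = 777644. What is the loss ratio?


Loss ratio = claims / premiums
= 259522 / 777644
= 0.3337


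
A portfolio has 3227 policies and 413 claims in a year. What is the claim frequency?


frequency = claims / policies
= 413 / 3227
= 0.128


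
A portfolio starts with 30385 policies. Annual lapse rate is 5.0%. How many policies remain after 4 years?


remaining = initial * (1 - lapse)^years
= 30385 * (1 - 0.05)^4
= 30385 * 0.814506
= 24748.7724


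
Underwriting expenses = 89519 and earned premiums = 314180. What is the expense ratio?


Expense ratio = expenses / premiums
= 89519 / 314180
= 0.2849


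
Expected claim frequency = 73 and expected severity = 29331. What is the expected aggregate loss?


E[S] = E[N] * E[X]
= 73 * 29331
= 2.1412e+06


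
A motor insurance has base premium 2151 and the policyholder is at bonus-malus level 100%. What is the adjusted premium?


adjusted = base * BM_level / 100
= 2151 * 100 / 100
= 2151 * 1.0
= 2151.0


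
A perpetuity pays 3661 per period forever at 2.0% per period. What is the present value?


PV = PMT / i
= 3661 / 0.02
= 183050.0


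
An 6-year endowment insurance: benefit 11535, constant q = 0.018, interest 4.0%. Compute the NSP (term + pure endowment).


Term component = 1042.766
Pure endowment = 6_p_x * v^6 * benefit = 0.896745 * 0.790315 * 11535 = 8174.9761
NSP = 9217.7421


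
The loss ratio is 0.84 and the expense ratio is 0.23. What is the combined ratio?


Combined ratio = loss ratio + expense ratio
= 0.84 + 0.23
= 1.07


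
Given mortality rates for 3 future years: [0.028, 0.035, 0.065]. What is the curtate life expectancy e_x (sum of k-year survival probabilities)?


e_x = sum_{k=1}^{n} k_p_x
k_p_x values:
  1_p_x = 0.972
  2_p_x = 0.93798
  3_p_x = 0.877011
e_x = 2.787


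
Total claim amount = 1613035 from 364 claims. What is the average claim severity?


severity = total / number
= 1613035 / 364
= 4431.4148


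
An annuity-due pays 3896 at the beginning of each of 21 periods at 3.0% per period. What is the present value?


PV_due = PMT * (1-(1+i)^(-n))/i * (1+i)
PV_immediate = 60056.934
PV_due = 60056.934 * 1.03
= 61858.6421


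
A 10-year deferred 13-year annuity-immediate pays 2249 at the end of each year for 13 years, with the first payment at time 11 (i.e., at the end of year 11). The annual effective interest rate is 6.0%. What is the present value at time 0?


PV at time 10 of the 13-year annuity-immediate:
a_n = 2249 * (1-(1+0.06)^(-13))/0.06 = 19909.684
Discount back 10 years to time 0:
PV = 19909.684 * (1+0.06)^(-10)
= 19909.684 * 0.558395
= 11117.4635


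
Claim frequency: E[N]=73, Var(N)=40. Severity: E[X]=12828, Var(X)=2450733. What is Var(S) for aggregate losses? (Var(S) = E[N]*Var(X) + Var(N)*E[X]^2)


Var(S) = E[N]*Var(X) + Var(N)*E[X]^2
= 73*2450733 + 40*12828^2
= 178903509 + 6582303360
= 6.7612e+09


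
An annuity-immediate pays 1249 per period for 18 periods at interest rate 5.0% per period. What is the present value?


PV = PMT * (1 - (1+i)^(-n)) / i
= 1249 * (1 - (1+0.05)^(-18)) / 0.05
= 1249 * (1 - 0.415521) / 0.05
= 1249 * 11.689587
= 14600.294


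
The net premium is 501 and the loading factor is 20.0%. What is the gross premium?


Gross = net * (1 + loading)
= 501 * (1 + 0.2)
= 501 * 1.2
= 601.2


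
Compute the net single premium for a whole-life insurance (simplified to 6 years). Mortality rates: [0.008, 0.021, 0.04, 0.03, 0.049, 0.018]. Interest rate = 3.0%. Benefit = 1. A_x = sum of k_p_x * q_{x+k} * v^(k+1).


v = 0.970874
Year 0: k_p_x=1.0, q=0.008, term=0.007767
Year 1: k_p_x=0.992, q=0.021, term=0.019636
Year 2: k_p_x=0.971168, q=0.04, term=0.03555
Year 3: k_p_x=0.932321, q=0.03, term=0.024851
Year 4: k_p_x=0.904352, q=0.049, term=0.038225
Year 5: k_p_x=0.860038, q=0.018, term=0.012965
A_x = 0.139


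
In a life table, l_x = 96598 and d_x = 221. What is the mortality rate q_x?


q_x = d_x / l_x
= 221 / 96598
= 0.0023


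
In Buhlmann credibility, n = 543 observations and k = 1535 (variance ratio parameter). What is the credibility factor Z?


Z = n / (n + k)
= 543 / (543 + 1535)
= 543 / 2078
= 0.2613


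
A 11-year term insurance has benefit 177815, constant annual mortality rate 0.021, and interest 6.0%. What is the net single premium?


NSP = benefit * sum_{k=0}^{n-1} k_p_x * q * v^(k+1)
With constant q=0.021, v=0.943396
Sum = 0.151121
NSP = 177815 * 0.151121
= 26871.5809


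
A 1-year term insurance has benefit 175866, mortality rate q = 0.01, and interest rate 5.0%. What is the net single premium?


NSP = benefit * q * v
v = 1/(1+i) = 0.952381
NSP = 175866 * 0.01 * 0.952381
= 1674.9143


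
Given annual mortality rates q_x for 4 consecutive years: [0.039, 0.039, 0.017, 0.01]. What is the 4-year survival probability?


p_k = 1 - q_k for each year
Survival = product of (1 - q_k)
= 0.961 * 0.961 * 0.983 * 0.99
= 0.8987


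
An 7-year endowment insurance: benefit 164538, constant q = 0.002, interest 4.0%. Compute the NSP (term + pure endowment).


Term component = 1963.9367
Pure endowment = 7_p_x * v^7 * benefit = 0.986084 * 0.759918 * 164538 = 123295.3302
NSP = 125259.2668


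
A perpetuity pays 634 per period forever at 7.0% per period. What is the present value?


PV = PMT / i
= 634 / 0.07
= 9057.1429


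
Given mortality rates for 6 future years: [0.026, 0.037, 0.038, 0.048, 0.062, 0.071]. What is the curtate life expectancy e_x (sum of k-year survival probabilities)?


e_x = sum_{k=1}^{n} k_p_x
k_p_x values:
  1_p_x = 0.974
  2_p_x = 0.937962
  3_p_x = 0.902319
  4_p_x = 0.859008
  5_p_x = 0.80575
  6_p_x = 0.748541
e_x = 5.2276


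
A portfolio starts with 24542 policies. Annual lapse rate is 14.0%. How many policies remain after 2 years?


remaining = initial * (1 - lapse)^years
= 24542 * (1 - 0.14)^2
= 24542 * 0.7396
= 18151.2632


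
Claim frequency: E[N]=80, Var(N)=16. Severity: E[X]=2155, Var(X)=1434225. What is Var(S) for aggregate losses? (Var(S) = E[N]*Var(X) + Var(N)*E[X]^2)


Var(S) = E[N]*Var(X) + Var(N)*E[X]^2
= 80*1434225 + 16*2155^2
= 114738000 + 74304400
= 1.8904e+08


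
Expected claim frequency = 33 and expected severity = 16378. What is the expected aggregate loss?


E[S] = E[N] * E[X]
= 33 * 16378
= 540474


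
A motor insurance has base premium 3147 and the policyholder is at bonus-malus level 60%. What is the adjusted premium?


adjusted = base * BM_level / 100
= 3147 * 60 / 100
= 3147 * 0.6
= 1888.2


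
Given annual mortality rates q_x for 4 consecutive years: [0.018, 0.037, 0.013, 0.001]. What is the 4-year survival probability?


p_k = 1 - q_k for each year
Survival = product of (1 - q_k)
= 0.982 * 0.963 * 0.987 * 0.999
= 0.9324


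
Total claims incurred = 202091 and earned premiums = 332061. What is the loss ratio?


Loss ratio = claims / premiums
= 202091 / 332061
= 0.6086


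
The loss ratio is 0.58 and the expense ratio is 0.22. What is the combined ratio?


Combined ratio = loss ratio + expense ratio
= 0.58 + 0.22
= 0.8


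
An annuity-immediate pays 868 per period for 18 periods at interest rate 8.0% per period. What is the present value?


PV = PMT * (1 - (1+i)^(-n)) / i
= 868 * (1 - (1+0.08)^(-18)) / 0.08
= 868 * (1 - 0.250249) / 0.08
= 868 * 9.371887
= 8134.798


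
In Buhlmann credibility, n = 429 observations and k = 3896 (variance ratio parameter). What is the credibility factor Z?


Z = n / (n + k)
= 429 / (429 + 3896)
= 429 / 4325
= 0.0992


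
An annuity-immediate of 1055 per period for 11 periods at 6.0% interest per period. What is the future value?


FV = PMT * ((1+i)^n - 1) / i
= 1055 * ((1.06)^11 - 1) / 0.06
= 1055 * (1.898299 - 1) / 0.06
= 15795.083
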